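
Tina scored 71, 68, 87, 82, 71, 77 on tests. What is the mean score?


Add the scores:
71 + 68 + 87 + 82 + 71 + 77 = 456
Divide by the number of tests:
456 / 6 = 76

76


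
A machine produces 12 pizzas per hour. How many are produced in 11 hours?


Production rate: 12 pizzas per hour
Time: 11 hours
Total: 12 x 11 = 132 pizzas

132 pizzas


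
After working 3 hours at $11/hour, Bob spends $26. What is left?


Calculate earnings:
3 x $11 = $33
Subtract spending:
$33 - $26 = $7

$7


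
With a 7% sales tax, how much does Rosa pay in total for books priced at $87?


Calculate the tax:
7% of $87 = $6.09
Add tax to price:
$87 + $6.09 = $93.09

$93.09


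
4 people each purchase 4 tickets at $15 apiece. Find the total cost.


Cost per person:
4 x $15 = $60
Group total:
4 x $60 = $240

$240


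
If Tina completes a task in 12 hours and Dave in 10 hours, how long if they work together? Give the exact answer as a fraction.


Tina's rate: 1/12 of the job per hour
Dave's rate: 1/10 of the job per hour
Combined rate: 1/12 + 1/10 = 11/60 per hour
Time = 1 / (11/60) = 60/11 hours (≈ 5.45 hours)

60/11 hours


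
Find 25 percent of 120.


Convert percentage to decimal:
25% = 0.25
Multiply:
120 x 0.25 = 30

30


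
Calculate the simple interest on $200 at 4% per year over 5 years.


Use the formula I = P x R x T / 100
P x R x T = 200 x 4 x 5 = 4000
I = 4000 / 100 = $40

$40


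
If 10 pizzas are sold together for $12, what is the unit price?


Total cost: $12
Number of items: 10
Unit price: $12 / 10 = $1.20

$1.20


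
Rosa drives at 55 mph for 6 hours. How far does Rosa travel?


Use the formula: distance = speed x time
Speed = 55 mph, Time = 6 hours
55 x 6 = 330 miles

330 miles


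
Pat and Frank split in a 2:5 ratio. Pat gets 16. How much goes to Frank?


Find the multiplier:
16 / 2 = 8
Apply to Frank's share:
5 x 8 = 40

40


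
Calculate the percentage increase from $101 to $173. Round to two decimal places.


Find the absolute change:
|173 - 101| = 72
Divide by original and multiply by 100:
72 / 101 x 100 = 71.2871...% ≈ 71.29%

71.29%


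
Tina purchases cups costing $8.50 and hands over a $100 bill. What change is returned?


Start with the amount paid:
$100
Subtract the price:
$100 - $8.50 = $91.50

$91.50


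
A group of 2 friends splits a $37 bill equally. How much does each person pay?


Total bill: $37
Number of people: 2
Each pays: $37 / 2 = $18.50

$18.50


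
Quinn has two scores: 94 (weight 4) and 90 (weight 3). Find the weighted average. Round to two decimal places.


Weighted sum:
4 x 94 + 3 x 90 = 646
Total weight:
4 + 3 = 7
Weighted average:
646 / 7 = 92.2857... ≈ 92.29

92.29


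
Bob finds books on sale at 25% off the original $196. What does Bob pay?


Calculate the discount amount:
25% of $196 = $49
Subtract from original:
$196 - $49 = $147

$147


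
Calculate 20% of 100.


Convert percentage to decimal:
20% = 0.2
Multiply:
100 x 0.2 = 20

20


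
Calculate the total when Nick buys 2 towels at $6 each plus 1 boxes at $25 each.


Cost of towels:
2 x $6 = $12
Cost of boxes:
1 x $25 = $25
Add both:
$12 + $25 = $37

$37


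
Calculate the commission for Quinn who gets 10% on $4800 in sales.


Convert rate to decimal:
10% = 0.1
Multiply by sales:
$4800 x 0.1 = $480

$480


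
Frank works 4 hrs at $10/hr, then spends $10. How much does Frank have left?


Calculate earnings:
4 x $10 = $40
Subtract spending:
$40 - $10 = $30

$30


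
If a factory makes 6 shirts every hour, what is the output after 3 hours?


Production rate: 6 shirts per hour
Time: 3 hours
Total: 6 x 3 = 18 shirts

18 shirts


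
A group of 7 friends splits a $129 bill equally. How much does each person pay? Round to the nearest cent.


Total bill: $129
Number of people: 7
Each pays: $129 / 7 = $18.4285... ≈ $18.43

$18.43


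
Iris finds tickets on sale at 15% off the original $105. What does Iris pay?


Calculate the discount amount:
15% of $105 = $15.75
Subtract from original:
$105 - $15.75 = $89.25

$89.25


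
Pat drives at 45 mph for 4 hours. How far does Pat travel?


Use the formula: distance = speed x time
Speed = 45 mph, Time = 4 hours
45 x 4 = 180 miles

180 miles


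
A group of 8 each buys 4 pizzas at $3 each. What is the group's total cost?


Cost per person:
4 x $3 = $12
Group total:
8 x $12 = $96

$96


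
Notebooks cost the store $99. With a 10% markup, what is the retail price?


Calculate the markup amount:
10% of $99 = $9.90
Add to cost:
$99 + $9.90 = $108.90

$108.90


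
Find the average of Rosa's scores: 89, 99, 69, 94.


Add the scores:
89 + 99 + 69 + 94 = 351
Divide by the number of tests:
351 / 4 = 87.75

87.75


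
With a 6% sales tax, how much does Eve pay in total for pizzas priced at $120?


Calculate the tax:
6% of $120 = $7.20
Add tax to price:
$120 + $7.20 = $127.20

$127.20


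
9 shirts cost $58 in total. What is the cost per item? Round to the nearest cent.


Total cost: $58
Number of items: 9
Unit price: $58 / 9 = $6.4444... ≈ $6.44

$6.44


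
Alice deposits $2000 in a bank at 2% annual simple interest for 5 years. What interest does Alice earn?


Use the formula I = P x R x T / 100
P x R x T = 2000 x 2 x 5 = 20000
I = 20000 / 100 = $200

$200


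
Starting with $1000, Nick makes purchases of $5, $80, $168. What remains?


Add up expenses:
$5 + $80 + $168 = $253
Subtract from budget:
$1000 - $253 = $747

$747


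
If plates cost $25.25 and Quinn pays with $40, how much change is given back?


Start with the amount paid:
$40
Subtract the price:
$40 - $25.25 = $14.75

$14.75


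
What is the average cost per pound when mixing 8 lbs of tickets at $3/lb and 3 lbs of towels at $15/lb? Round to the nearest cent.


Cost of tickets:
8 x $3 = $24
Cost of towels:
3 x $15 = $45
Total cost: $24 + $45 = $69
Total weight: 11 lbs
Average: $69 / 11 = $6.2727... ≈ $6.27/lb

$6.27/lb


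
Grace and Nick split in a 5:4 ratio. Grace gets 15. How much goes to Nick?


Find the multiplier:
15 / 5 = 3
Apply to Nick's share:
4 x 3 = 12

12


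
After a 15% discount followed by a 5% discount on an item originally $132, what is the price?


First discount:
15% of $132 = $19.80
Price after first discount:
$132 - $19.80 = $112.20
Second discount:
5% of $112.20 = $5.61
Final price:
$112.20 - $5.61 = $106.59

$106.59


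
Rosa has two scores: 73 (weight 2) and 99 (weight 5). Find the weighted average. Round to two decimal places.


Weighted sum:
2 x 73 + 5 x 99 = 641
Total weight:
2 + 5 = 7
Weighted average:
641 / 7 = 91.5714... ≈ 91.57

91.57


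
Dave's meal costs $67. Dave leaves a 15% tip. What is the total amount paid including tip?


Calculate the tip:
15% of $67 = $10.05
Add tip to meal cost:
$67 + $10.05 = $77.05

$77.05


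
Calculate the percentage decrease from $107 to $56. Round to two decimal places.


Find the absolute change:
|56 - 107| = 51
Divide by original and multiply by 100:
51 / 107 x 100 = 47.6635...% ≈ 47.66%

47.66%


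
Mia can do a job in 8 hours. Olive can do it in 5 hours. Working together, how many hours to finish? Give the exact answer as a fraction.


Mia's rate: 1/8 of the job per hour
Olive's rate: 1/5 of the job per hour
Combined rate: 1/8 + 1/5 = 13/40 per hour
Time = 1 / (13/40) = 40/13 hours (≈ 3.08 hours)

40/13 hours


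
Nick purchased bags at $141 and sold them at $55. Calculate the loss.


Selling price = $55
Cost price = $141
Loss = cost price - selling price:
Loss = $141 - $55 = $86

$86


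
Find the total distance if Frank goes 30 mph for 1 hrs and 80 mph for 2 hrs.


Leg 1 distance:
30 x 1 = 30 miles
Leg 2 distance:
80 x 2 = 160 miles
Total distance:
30 + 160 = 190 miles

190 miles


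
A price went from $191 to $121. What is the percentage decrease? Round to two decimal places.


Find the absolute change:
|121 - 191| = 70
Divide by original and multiply by 100:
70 / 191 x 100 = 36.6492...% ≈ 36.65%

36.65%


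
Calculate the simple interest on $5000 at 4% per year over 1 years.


Use the formula I = P x R x T / 100
P x R x T = 5000 x 4 x 1 = 20000
I = 20000 / 100 = $200

$200


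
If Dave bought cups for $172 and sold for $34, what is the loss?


Selling price = $34
Cost price = $172
Loss = cost price - selling price:
Loss = $172 - $34 = $138

$138


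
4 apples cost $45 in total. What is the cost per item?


Total cost: $45
Number of items: 4
Unit price: $45 / 4 = $11.25

$11.25


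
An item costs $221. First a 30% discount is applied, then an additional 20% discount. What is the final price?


First discount:
30% of $221 = $66.30
Price after first discount:
$221 - $66.30 = $154.70
Second discount:
20% of $154.70 = $30.94
Final price:
$154.70 - $30.94 = $123.76

$123.76


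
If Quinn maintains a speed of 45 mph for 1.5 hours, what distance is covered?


Use the formula: distance = speed x time
Speed = 45 mph, Time = 1.5 hours
45 x 1.5 = 67.5 miles

67.5 miles


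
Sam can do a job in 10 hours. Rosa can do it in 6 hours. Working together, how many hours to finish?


Sam's rate: 1/10 of the job per hour
Rosa's rate: 1/6 of the job per hour
Combined rate: 1/10 + 1/6 = 4/15 per hour
Time = 1 / (4/15) = 15/4 = 3.75 hours

3.75 hours


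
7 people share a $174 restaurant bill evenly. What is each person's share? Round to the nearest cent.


Total bill: $174
Number of people: 7
Each pays: $174 / 7 = $24.8571... ≈ $24.86

$24.86


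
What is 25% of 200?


Convert percentage to decimal:
25% = 0.25
Multiply:
200 x 0.25 = 50

50


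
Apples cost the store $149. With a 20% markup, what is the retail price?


Calculate the markup amount:
20% of $149 = $29.80
Add to cost:
$149 + $29.80 = $178.80

$178.80


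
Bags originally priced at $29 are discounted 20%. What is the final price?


Calculate the discount amount:
20% of $29 = $5.80
Subtract from original:
$29 - $5.80 = $23.20

$23.20


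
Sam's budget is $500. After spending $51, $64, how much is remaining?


Add up expenses:
$51 + $64 = $115
Subtract from budget:
$500 - $115 = $385

$385


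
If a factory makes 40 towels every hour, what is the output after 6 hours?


Production rate: 40 towels per hour
Time: 6 hours
Total: 40 x 6 = 240 towels

240 towels


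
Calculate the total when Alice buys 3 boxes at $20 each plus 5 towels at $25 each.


Cost of boxes:
3 x $20 = $60
Cost of towels:
5 x $25 = $125
Add both:
$60 + $125 = $185

$185


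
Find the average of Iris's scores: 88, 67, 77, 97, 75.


Add the scores:
88 + 67 + 77 + 97 + 75 = 404
Divide by the number of tests:
404 / 5 = 80.8

80.8


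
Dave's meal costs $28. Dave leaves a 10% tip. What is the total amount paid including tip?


Calculate the tip:
10% of $28 = $2.80
Add tip to meal cost:
$28 + $2.80 = $30.80

$30.80


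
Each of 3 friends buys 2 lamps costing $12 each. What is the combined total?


Cost per person:
2 x $12 = $24
Group total:
3 x $24 = $72

$72


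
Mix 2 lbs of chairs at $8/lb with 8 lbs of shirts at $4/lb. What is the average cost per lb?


Cost of chairs:
2 x $8 = $16
Cost of shirts:
8 x $4 = $32
Total cost: $16 + $32 = $48
Total weight: 10 lbs
Average: $48 / 10 = $4.80/lb

$4.80/lb


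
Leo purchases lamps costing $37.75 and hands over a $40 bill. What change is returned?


Start with the amount paid:
$40
Subtract the price:
$40 - $37.75 = $2.25

$2.25


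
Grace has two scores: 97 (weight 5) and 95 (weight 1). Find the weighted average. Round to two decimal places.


Weighted sum:
5 x 97 + 1 x 95 = 580
Total weight:
5 + 1 = 6
Weighted average:
580 / 6 = 96.6666... ≈ 96.67

96.67


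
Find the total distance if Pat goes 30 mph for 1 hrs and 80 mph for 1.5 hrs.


Leg 1 distance:
30 x 1 = 30 miles
Leg 2 distance:
80 x 1.5 = 120 miles
Total distance:
30 + 120 = 150 miles

150 miles


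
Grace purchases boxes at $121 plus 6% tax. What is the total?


Calculate the tax:
6% of $121 = $7.26
Add tax to price:
$121 + $7.26 = $128.26

$128.26


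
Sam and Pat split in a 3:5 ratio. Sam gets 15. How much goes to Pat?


Find the multiplier:
15 / 3 = 5
Apply to Pat's share:
5 x 5 = 25

25


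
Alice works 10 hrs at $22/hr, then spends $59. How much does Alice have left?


Calculate earnings:
10 x $22 = $220
Subtract spending:
$220 - $59 = $161

$161


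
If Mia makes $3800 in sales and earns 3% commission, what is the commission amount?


Convert rate to decimal:
3% = 0.03
Multiply by sales:
$3800 x 0.03 = $114

$114


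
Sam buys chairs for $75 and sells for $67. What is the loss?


Selling price = $67
Cost price = $75
Loss = cost price - selling price:
Loss = $75 - $67 = $8

$8


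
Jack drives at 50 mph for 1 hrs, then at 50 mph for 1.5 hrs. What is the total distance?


Leg 1 distance:
50 x 1 = 50 miles
Leg 2 distance:
50 x 1.5 = 75 miles
Total distance:
50 + 75 = 125 miles

125 miles


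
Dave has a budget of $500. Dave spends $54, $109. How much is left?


Add up expenses:
$54 + $109 = $163
Subtract from budget:
$500 - $163 = $337

$337


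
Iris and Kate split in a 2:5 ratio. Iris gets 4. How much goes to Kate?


Find the multiplier:
4 / 2 = 2
Apply to Kate's share:
5 x 2 = 10

10


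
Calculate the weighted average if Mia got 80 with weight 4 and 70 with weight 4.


Weighted sum:
4 x 80 + 4 x 70 = 600
Total weight:
4 + 4 = 8
Weighted average:
600 / 8 = 75

75


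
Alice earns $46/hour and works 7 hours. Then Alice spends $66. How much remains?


Calculate earnings:
7 x $46 = $322
Subtract spending:
$322 - $66 = $256

$256


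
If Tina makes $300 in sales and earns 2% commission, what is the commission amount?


Convert rate to decimal:
2% = 0.02
Multiply by sales:
$300 x 0.02 = $6

$6


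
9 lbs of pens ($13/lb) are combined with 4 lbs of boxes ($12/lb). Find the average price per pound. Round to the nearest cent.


Cost of pens:
9 x $13 = $117
Cost of boxes:
4 x $12 = $48
Total cost: $117 + $48 = $165
Total weight: 13 lbs
Average: $165 / 13 = $12.6923... ≈ $12.69/lb

$12.69/lb


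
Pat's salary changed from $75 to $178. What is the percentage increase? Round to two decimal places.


Find the absolute change:
|178 - 75| = 103
Divide by original and multiply by 100:
103 / 75 x 100 = 137.3333...% ≈ 137.33%

137.33%


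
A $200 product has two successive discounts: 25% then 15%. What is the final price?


First discount:
25% of $200 = $50
Price after first discount:
$200 - $50 = $150
Second discount:
15% of $150 = $22.50
Final price:
$150 - $22.50 = $127.50

$127.50


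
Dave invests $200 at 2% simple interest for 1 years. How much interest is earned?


Use the formula I = P x R x T / 100
P x R x T = 200 x 2 x 1 = 400
I = 400 / 100 = $4

$4


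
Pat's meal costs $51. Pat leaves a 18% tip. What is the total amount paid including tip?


Calculate the tip:
18% of $51 = $9.18
Add tip to meal cost:
$51 + $9.18 = $60.18

$60.18


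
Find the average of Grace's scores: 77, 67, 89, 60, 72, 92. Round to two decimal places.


Add the scores:
77 + 67 + 89 + 60 + 72 + 92 = 457
Divide by the number of tests:
457 / 6 = 76.1666... ≈ 76.17

76.17


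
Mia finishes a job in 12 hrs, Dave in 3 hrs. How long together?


Mia's rate: 1/12 of the job per hour
Dave's rate: 1/3 of the job per hour
Combined rate: 1/12 + 1/3 = 5/12 per hour
Time = 1 / (5/12) = 12/5 = 2.4 hours

2.4 hours


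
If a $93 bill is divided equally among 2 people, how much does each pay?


Total bill: $93
Number of people: 2
Each pays: $93 / 2 = $46.50

$46.50


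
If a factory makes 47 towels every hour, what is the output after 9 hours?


Production rate: 47 towels per hour
Time: 9 hours
Total: 47 x 9 = 423 towels

423 towels


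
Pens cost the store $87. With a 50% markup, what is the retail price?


Calculate the markup amount:
50% of $87 = $43.50
Add to cost:
$87 + $43.50 = $130.50

$130.50


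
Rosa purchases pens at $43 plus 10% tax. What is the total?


Calculate the tax:
10% of $43 = $4.30
Add tax to price:
$43 + $4.30 = $47.30

$47.30


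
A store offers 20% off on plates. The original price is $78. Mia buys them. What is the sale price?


Calculate the discount amount:
20% of $78 = $15.60
Subtract from original:
$78 - $15.60 = $62.40

$62.40


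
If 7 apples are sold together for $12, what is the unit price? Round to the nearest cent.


Total cost: $12
Number of items: 7
Unit price: $12 / 7 = $1.7142... ≈ $1.71

$1.71


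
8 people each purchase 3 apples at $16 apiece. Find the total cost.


Cost per person:
3 x $16 = $48
Group total:
8 x $48 = $384

$384


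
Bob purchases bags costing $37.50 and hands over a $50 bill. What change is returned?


Start with the amount paid:
$50
Subtract the price:
$50 - $37.50 = $12.50

$12.50


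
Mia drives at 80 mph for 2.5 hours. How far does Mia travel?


Use the formula: distance = speed x time
Speed = 80 mph, Time = 2.5 hours
80 x 2.5 = 200 miles

200 miles


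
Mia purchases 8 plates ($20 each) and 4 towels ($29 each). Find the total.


Cost of plates:
8 x $20 = $160
Cost of towels:
4 x $29 = $116
Add both:
$160 + $116 = $276

$276


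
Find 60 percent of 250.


Convert percentage to decimal:
60% = 0.6
Multiply:
250 x 0.6 = 150

150


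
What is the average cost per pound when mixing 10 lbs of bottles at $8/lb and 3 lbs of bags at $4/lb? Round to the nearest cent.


Cost of bottles:
10 x $8 = $80
Cost of bags:
3 x $4 = $12
Total cost: $80 + $12 = $92
Total weight: 13 lbs
Average: $92 / 13 = $7.0769... ≈ $7.08/lb

$7.08/lb


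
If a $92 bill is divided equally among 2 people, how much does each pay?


Total bill: $92
Number of people: 2
Each pays: $92 / 2 = $46

$46


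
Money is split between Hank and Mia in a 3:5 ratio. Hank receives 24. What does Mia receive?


Find the multiplier:
24 / 3 = 8
Apply to Mia's share:
5 x 8 = 40

40


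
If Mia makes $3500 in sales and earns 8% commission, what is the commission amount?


Convert rate to decimal:
8% = 0.08
Multiply by sales:
$3500 x 0.08 = $280

$280


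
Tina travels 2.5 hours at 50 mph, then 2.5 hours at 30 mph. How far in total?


Leg 1 distance:
50 x 2.5 = 125 miles
Leg 2 distance:
30 x 2.5 = 75 miles
Total distance:
125 + 75 = 200 miles

200 miles


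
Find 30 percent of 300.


Convert percentage to decimal:
30% = 0.3
Multiply:
300 x 0.3 = 90

90


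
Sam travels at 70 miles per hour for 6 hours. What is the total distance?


Use the formula: distance = speed x time
Speed = 70 mph, Time = 6 hours
70 x 6 = 420 miles

420 miles


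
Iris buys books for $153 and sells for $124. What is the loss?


Selling price = $124
Cost price = $153
Loss = cost price - selling price:
Loss = $153 - $124 = $29

$29


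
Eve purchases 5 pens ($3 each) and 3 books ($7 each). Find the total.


Cost of pens:
5 x $3 = $15
Cost of books:
3 x $7 = $21
Add both:
$15 + $21 = $36

$36


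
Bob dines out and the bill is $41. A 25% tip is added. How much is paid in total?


Calculate the tip:
25% of $41 = $10.25
Add tip to meal cost:
$41 + $10.25 = $51.25

$51.25


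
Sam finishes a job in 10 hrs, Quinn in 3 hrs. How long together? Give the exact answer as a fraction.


Sam's rate: 1/10 of the job per hour
Quinn's rate: 1/3 of the job per hour
Combined rate: 1/10 + 1/3 = 13/30 per hour
Time = 1 / (13/30) = 30/13 hours (≈ 2.31 hours)

30/13 hours


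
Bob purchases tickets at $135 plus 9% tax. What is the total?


Calculate the tax:
9% of $135 = $12.15
Add tax to price:
$135 + $12.15 = $147.15

$147.15


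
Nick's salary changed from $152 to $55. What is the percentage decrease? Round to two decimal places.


Find the absolute change:
|55 - 152| = 97
Divide by original and multiply by 100:
97 / 152 x 100 = 63.8157...% ≈ 63.82%

63.82%


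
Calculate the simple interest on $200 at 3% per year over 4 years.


Use the formula I = P x R x T / 100
P x R x T = 200 x 3 x 4 = 2400
I = 2400 / 100 = $24

$24


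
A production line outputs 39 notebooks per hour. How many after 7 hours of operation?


Production rate: 39 notebooks per hour
Time: 7 hours
Total: 39 x 7 = 273 notebooks

273 notebooks


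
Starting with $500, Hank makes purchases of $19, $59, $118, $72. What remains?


Add up expenses:
$19 + $59 + $118 + $72 = $268
Subtract from budget:
$500 - $268 = $232

$232


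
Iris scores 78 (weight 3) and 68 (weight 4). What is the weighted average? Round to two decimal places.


Weighted sum:
3 x 78 + 4 x 68 = 506
Total weight:
3 + 4 = 7
Weighted average:
506 / 7 = 72.2857... ≈ 72.29

72.29


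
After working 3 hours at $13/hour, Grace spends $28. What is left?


Calculate earnings:
3 x $13 = $39
Subtract spending:
$39 - $28 = $11

$11


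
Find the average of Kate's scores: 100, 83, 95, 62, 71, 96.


Add the scores:
100 + 83 + 95 + 62 + 71 + 96 = 507
Divide by the number of tests:
507 / 6 = 84.5

84.5


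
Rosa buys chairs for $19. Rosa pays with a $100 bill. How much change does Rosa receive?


Start with the amount paid:
$100
Subtract the price:
$100 - $19 = $81

$81


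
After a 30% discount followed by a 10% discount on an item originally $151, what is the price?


First discount:
30% of $151 = $45.30
Price after first discount:
$151 - $45.30 = $105.70
Second discount:
10% of $105.70 = $10.57
Final price:
$105.70 - $10.57 = $95.13

$95.13


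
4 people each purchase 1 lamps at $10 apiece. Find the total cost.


Cost per person:
1 x $10 = $10
Group total:
4 x $10 = $40

$40


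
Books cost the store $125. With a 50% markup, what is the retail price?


Calculate the markup amount:
50% of $125 = $62.50
Add to cost:
$125 + $62.50 = $187.50

$187.50


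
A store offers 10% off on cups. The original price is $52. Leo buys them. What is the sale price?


Calculate the discount amount:
10% of $52 = $5.20
Subtract from original:
$52 - $5.20 = $46.80

$46.80


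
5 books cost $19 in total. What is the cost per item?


Total cost: $19
Number of items: 5
Unit price: $19 / 5 = $3.80

$3.80


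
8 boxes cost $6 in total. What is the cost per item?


Total cost: $6
Number of items: 8
Unit price: $6 / 8 = $0.75

$0.75


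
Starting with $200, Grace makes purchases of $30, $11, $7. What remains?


Add up expenses:
$30 + $11 + $7 = $48
Subtract from budget:
$200 - $48 = $152

$152


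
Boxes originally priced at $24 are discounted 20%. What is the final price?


Calculate the discount amount:
20% of $24 = $4.80
Subtract from original:
$24 - $4.80 = $19.20

$19.20


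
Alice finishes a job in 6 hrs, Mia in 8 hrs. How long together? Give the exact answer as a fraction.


Alice's rate: 1/6 of the job per hour
Mia's rate: 1/8 of the job per hour
Combined rate: 1/6 + 1/8 = 7/24 per hour
Time = 1 / (7/24) = 24/7 hours (≈ 3.43 hours)

24/7 hours


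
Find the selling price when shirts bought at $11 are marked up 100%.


Calculate the markup amount:
100% of $11 = $11
Add to cost:
$11 + $11 = $22

$22


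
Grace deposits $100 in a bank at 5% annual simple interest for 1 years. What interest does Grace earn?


Use the formula I = P x R x T / 100
P x R x T = 100 x 5 x 1 = 500
I = 500 / 100 = $5

$5


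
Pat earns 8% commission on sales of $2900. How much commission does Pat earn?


Convert rate to decimal:
8% = 0.08
Multiply by sales:
$2900 x 0.08 = $232

$232


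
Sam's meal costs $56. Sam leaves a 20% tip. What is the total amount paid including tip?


Calculate the tip:
20% of $56 = $11.20
Add tip to meal cost:
$56 + $11.20 = $67.20

$67.20


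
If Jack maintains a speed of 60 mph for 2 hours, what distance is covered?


Use the formula: distance = speed x time
Speed = 60 mph, Time = 2 hours
60 x 2 = 120 miles

120 miles


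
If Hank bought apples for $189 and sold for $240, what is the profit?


Selling price = $240
Cost price = $189
Profit = selling price - cost price:
Profit = $240 - $189 = $51

$51


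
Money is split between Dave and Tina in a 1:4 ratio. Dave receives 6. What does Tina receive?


Find the multiplier:
6 / 1 = 6
Apply to Tina's share:
4 x 6 = 24

24


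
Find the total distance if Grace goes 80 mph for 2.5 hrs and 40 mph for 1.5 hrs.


Leg 1 distance:
80 x 2.5 = 200 miles
Leg 2 distance:
40 x 1.5 = 60 miles
Total distance:
200 + 60 = 260 miles

260 miles


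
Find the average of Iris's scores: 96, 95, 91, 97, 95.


Add the scores:
96 + 95 + 91 + 97 + 95 = 474
Divide by the number of tests:
474 / 5 = 94.8

94.8


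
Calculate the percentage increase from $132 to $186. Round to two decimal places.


Find the absolute change:
|186 - 132| = 54
Divide by original and multiply by 100:
54 / 132 x 100 = 40.9090...% ≈ 40.91%

40.91%


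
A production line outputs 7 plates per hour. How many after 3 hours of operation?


Production rate: 7 plates per hour
Time: 3 hours
Total: 7 x 3 = 21 plates

21 plates


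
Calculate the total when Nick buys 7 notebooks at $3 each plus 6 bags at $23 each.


Cost of notebooks:
7 x $3 = $21
Cost of bags:
6 x $23 = $138
Add both:
$21 + $138 = $159

$159


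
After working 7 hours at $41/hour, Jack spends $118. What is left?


Calculate earnings:
7 x $41 = $287
Subtract spending:
$287 - $118 = $169

$169


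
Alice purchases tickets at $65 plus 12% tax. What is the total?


Calculate the tax:
12% of $65 = $7.80
Add tax to price:
$65 + $7.80 = $72.80

$72.80


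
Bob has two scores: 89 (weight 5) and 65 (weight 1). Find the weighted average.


Weighted sum:
5 x 89 + 1 x 65 = 510
Total weight:
5 + 1 = 6
Weighted average:
510 / 6 = 85

85


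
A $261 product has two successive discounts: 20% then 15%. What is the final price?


First discount:
20% of $261 = $52.20
Price after first discount:
$261 - $52.20 = $208.80
Second discount:
15% of $208.80 = $31.32
Final price:
$208.80 - $31.32 = $177.48

$177.48


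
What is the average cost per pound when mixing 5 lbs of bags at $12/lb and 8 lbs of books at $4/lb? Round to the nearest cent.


Cost of bags:
5 x $12 = $60
Cost of books:
8 x $4 = $32
Total cost: $60 + $32 = $92
Total weight: 13 lbs
Average: $92 / 13 = $7.0769... ≈ $7.08/lb

$7.08/lb


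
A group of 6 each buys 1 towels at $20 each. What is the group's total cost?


Cost per person:
1 x $20 = $20
Group total:
6 x $20 = $120

$120


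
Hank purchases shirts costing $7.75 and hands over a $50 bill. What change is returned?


Start with the amount paid:
$50
Subtract the price:
$50 - $7.75 = $42.25

$42.25


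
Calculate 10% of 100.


Convert percentage to decimal:
10% = 0.1
Multiply:
100 x 0.1 = 10

10


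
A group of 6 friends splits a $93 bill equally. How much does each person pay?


Total bill: $93
Number of people: 6
Each pays: $93 / 6 = $15.50

$15.50


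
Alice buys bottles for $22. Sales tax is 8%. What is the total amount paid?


Calculate the tax:
8% of $22 = $1.76
Add tax to price:
$22 + $1.76 = $23.76

$23.76


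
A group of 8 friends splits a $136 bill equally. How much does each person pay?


Total bill: $136
Number of people: 8
Each pays: $136 / 8 = $17

$17


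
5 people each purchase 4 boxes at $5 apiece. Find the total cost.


Cost per person:
4 x $5 = $20
Group total:
5 x $20 = $100

$100


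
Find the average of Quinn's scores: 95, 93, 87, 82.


Add the scores:
95 + 93 + 87 + 82 = 357
Divide by the number of tests:
357 / 4 = 89.25

89.25


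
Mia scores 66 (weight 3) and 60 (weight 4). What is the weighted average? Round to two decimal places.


Weighted sum:
3 x 66 + 4 x 60 = 438
Total weight:
3 + 4 = 7
Weighted average:
438 / 7 = 62.5714... ≈ 62.57

62.57


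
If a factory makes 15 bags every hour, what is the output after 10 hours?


Production rate: 15 bags per hour
Time: 10 hours
Total: 15 x 10 = 150 bags

150 bags


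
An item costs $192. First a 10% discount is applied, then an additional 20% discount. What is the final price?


First discount:
10% of $192 = $19.20
Price after first discount:
$192 - $19.20 = $172.80
Second discount:
20% of $172.80 = $34.56
Final price:
$172.80 - $34.56 = $138.24

$138.24


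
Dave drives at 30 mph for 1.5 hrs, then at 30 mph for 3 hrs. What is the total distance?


Leg 1 distance:
30 x 1.5 = 45 miles
Leg 2 distance:
30 x 3 = 90 miles
Total distance:
45 + 90 = 135 miles

135 miles


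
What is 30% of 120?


Convert percentage to decimal:
30% = 0.3
Multiply:
120 x 0.3 = 36

36


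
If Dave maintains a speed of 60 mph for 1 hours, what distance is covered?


Use the formula: distance = speed x time
Speed = 60 mph, Time = 1 hours
60 x 1 = 60 miles

60 miles


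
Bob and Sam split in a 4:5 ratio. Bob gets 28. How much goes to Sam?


Find the multiplier:
28 / 4 = 7
Apply to Sam's share:
5 x 7 = 35

35


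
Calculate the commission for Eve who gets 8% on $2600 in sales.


Convert rate to decimal:
8% = 0.08
Multiply by sales:
$2600 x 0.08 = $208

$208


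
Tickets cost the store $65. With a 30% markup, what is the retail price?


Calculate the markup amount:
30% of $65 = $19.50
Add to cost:
$65 + $19.50 = $84.50

$84.50


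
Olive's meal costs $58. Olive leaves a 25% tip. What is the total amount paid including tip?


Calculate the tip:
25% of $58 = $14.50
Add tip to meal cost:
$58 + $14.50 = $72.50

$72.50


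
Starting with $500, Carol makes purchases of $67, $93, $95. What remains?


Add up expenses:
$67 + $93 + $95 = $255
Subtract from budget:
$500 - $255 = $245

$245


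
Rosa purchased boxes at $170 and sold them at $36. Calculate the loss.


Selling price = $36
Cost price = $170
Loss = cost price - selling price:
Loss = $170 - $36 = $134

$134


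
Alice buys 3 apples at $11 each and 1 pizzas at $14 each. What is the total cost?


Cost of apples:
3 x $11 = $33
Cost of pizzas:
1 x $14 = $14
Add both:
$33 + $14 = $47

$47


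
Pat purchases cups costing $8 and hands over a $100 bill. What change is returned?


Start with the amount paid:
$100
Subtract the price:
$100 - $8 = $92

$92


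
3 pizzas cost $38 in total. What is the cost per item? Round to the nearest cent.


Total cost: $38
Number of items: 3
Unit price: $38 / 3 = $12.6666... ≈ $12.67

$12.67


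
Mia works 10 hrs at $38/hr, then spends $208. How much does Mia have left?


Calculate earnings:
10 x $38 = $380
Subtract spending:
$380 - $208 = $172

$172


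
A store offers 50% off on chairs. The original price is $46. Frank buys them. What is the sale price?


Calculate the discount amount:
50% of $46 = $23
Subtract from original:
$46 - $23 = $23

$23


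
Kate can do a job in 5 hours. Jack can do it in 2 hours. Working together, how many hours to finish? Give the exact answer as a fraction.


Kate's rate: 1/5 of the job per hour
Jack's rate: 1/2 of the job per hour
Combined rate: 1/5 + 1/2 = 7/10 per hour
Time = 1 / (7/10) = 10/7 hours (≈ 1.43 hours)

10/7 hours


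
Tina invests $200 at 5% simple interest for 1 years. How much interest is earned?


Use the formula I = P x R x T / 100
P x R x T = 200 x 5 x 1 = 1000
I = 1000 / 100 = $10

$10


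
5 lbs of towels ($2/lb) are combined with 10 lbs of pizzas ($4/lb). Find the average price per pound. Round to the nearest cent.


Cost of towels:
5 x $2 = $10
Cost of pizzas:
10 x $4 = $40
Total cost: $10 + $40 = $50
Total weight: 15 lbs
Average: $50 / 15 = $3.3333... ≈ $3.33/lb

$3.33/lb


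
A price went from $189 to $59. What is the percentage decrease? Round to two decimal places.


Find the absolute change:
|59 - 189| = 130
Divide by original and multiply by 100:
130 / 189 x 100 = 68.7830...% ≈ 68.78%

68.78%


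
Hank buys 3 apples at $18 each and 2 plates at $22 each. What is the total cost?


Cost of apples:
3 x $18 = $54
Cost of plates:
2 x $22 = $44
Add both:
$54 + $44 = $98

$98


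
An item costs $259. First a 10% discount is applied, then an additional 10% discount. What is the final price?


First discount:
10% of $259 = $25.90
Price after first discount:
$259 - $25.90 = $233.10
Second discount:
10% of $233.10 = $23.31
Final price:
$233.10 - $23.31 = $209.79

$209.79


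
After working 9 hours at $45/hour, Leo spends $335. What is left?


Calculate earnings:
9 x $45 = $405
Subtract spending:
$405 - $335 = $70

$70


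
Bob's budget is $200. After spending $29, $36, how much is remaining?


Add up expenses:
$29 + $36 = $65
Subtract from budget:
$200 - $65 = $135

$135


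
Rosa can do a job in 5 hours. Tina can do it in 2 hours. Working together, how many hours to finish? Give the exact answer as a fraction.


Rosa's rate: 1/5 of the job per hour
Tina's rate: 1/2 of the job per hour
Combined rate: 1/5 + 1/2 = 7/10 per hour
Time = 1 / (7/10) = 10/7 hours (≈ 1.43 hours)

10/7 hours


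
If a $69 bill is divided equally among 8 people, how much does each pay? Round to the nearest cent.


Total bill: $69
Number of people: 8
Each pays: $69 / 8 = $8.625 ≈ $8.63

$8.63


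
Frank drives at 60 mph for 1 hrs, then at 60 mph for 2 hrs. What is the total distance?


Leg 1 distance:
60 x 1 = 60 miles
Leg 2 distance:
60 x 2 = 120 miles
Total distance:
60 + 120 = 180 miles

180 miles


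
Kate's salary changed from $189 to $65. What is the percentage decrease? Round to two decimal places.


Find the absolute change:
|65 - 189| = 124
Divide by original and multiply by 100:
124 / 189 x 100 = 65.6084...% ≈ 65.61%

65.61%


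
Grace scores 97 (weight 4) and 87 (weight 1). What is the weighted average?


Weighted sum:
4 x 97 + 1 x 87 = 475
Total weight:
4 + 1 = 5
Weighted average:
475 / 5 = 95

95


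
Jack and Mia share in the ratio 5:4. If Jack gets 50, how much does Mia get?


Find the multiplier:
50 / 5 = 10
Apply to Mia's share:
4 x 10 = 40

40


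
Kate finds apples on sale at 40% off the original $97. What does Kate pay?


Calculate the discount amount:
40% of $97 = $38.80
Subtract from original:
$97 - $38.80 = $58.20

$58.20


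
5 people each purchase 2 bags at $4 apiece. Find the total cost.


Cost per person:
2 x $4 = $8
Group total:
5 x $8 = $40

$40


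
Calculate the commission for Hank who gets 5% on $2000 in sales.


Convert rate to decimal:
5% = 0.05
Multiply by sales:
$2000 x 0.05 = $100

$100


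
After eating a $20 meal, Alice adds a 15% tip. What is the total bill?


Calculate the tip:
15% of $20 = $3
Add tip to meal cost:
$20 + $3 = $23

$23


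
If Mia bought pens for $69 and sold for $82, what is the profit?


Selling price = $82
Cost price = $69
Profit = selling price - cost price:
Profit = $82 - $69 = $13

$13


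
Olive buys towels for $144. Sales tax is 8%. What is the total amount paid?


Calculate the tax:
8% of $144 = $11.52
Add tax to price:
$144 + $11.52 = $155.52

$155.52


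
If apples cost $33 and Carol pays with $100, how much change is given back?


Start with the amount paid:
$100
Subtract the price:
$100 - $33 = $67

$67


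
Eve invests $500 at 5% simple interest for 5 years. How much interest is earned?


Use the formula I = P x R x T / 100
P x R x T = 500 x 5 x 5 = 12500
I = 12500 / 100 = $125

$125


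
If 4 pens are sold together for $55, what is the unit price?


Total cost: $55
Number of items: 4
Unit price: $55 / 4 = $13.75

$13.75


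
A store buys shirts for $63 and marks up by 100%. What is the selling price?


Calculate the markup amount:
100% of $63 = $63
Add to cost:
$63 + $63 = $126

$126


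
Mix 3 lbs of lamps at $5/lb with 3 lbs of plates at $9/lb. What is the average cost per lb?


Cost of lamps:
3 x $5 = $15
Cost of plates:
3 x $9 = $27
Total cost: $15 + $27 = $42
Total weight: 6 lbs
Average: $42 / 6 = $7/lb

$7/lb


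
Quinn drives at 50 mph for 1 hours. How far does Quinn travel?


Use the formula: distance = speed x time
Speed = 50 mph, Time = 1 hours
50 x 1 = 50 miles

50 miles


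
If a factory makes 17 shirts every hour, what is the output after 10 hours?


Production rate: 17 shirts per hour
Time: 10 hours
Total: 17 x 10 = 170 shirts

170 shirts


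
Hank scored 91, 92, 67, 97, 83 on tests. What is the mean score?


Add the scores:
91 + 92 + 67 + 97 + 83 = 430
Divide by the number of tests:
430 / 5 = 86

86


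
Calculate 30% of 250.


Convert percentage to decimal:
30% = 0.3
Multiply:
250 x 0.3 = 75

75


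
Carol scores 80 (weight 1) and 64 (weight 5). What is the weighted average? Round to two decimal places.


Weighted sum:
1 x 80 + 5 x 64 = 400
Total weight:
1 + 5 = 6
Weighted average:
400 / 6 = 66.6666... ≈ 66.67

66.67


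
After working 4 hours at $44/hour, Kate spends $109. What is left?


Calculate earnings:
4 x $44 = $176
Subtract spending:
$176 - $109 = $67

$67


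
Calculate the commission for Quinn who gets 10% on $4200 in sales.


Convert rate to decimal:
10% = 0.1
Multiply by sales:
$4200 x 0.1 = $420

$420


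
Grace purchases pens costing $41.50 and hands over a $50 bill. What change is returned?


Start with the amount paid:
$50
Subtract the price:
$50 - $41.50 = $8.50

$8.50


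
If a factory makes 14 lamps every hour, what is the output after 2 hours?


Production rate: 14 lamps per hour
Time: 2 hours
Total: 14 x 2 = 28 lamps

28 lamps


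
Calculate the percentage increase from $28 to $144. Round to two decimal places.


Find the absolute change:
|144 - 28| = 116
Divide by original and multiply by 100:
116 / 28 x 100 = 414.2857...% ≈ 414.29%

414.29%


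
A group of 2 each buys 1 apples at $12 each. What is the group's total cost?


Cost per person:
1 x $12 = $12
Group total:
2 x $12 = $24

$24


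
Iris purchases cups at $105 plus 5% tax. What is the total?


Calculate the tax:
5% of $105 = $5.25
Add tax to price:
$105 + $5.25 = $110.25

$110.25


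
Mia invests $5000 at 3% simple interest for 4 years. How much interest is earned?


Use the formula I = P x R x T / 100
P x R x T = 5000 x 3 x 4 = 60000
I = 60000 / 100 = $600

$600


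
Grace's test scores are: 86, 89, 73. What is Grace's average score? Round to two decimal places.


Add the scores:
86 + 89 + 73 = 248
Divide by the number of tests:
248 / 3 = 82.6666... ≈ 82.67

82.67


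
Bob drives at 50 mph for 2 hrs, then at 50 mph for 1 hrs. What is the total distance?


Leg 1 distance:
50 x 2 = 100 miles
Leg 2 distance:
50 x 1 = 50 miles
Total distance:
100 + 50 = 150 miles

150 miles


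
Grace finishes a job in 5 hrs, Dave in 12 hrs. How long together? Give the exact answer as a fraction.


Grace's rate: 1/5 of the job per hour
Dave's rate: 1/12 of the job per hour
Combined rate: 1/5 + 1/12 = 17/60 per hour
Time = 1 / (17/60) = 60/17 hours (≈ 3.53 hours)

60/17 hours


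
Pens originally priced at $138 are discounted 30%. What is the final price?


Calculate the discount amount:
30% of $138 = $41.40
Subtract from original:
$138 - $41.40 = $96.60

$96.60


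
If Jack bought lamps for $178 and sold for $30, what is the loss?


Selling price = $30
Cost price = $178
Loss = cost price - selling price:
Loss = $178 - $30 = $148

$148


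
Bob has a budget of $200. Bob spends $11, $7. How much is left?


Add up expenses:
$11 + $7 = $18
Subtract from budget:
$200 - $18 = $182

$182


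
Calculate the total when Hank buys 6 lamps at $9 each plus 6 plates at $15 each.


Cost of lamps:
6 x $9 = $54
Cost of plates:
6 x $15 = $90
Add both:
$54 + $90 = $144

$144
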